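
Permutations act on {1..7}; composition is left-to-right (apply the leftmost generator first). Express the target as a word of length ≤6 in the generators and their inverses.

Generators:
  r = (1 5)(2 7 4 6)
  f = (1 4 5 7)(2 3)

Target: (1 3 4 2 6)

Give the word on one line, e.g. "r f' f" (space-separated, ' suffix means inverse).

  after f': (1 7 5 4)(2 3)
  after r': (1 2 3 6 4 5 7)
  after f: (1 3 6 5)(4 7)
  after r': (1 3 4 2 6)

f' r' f r'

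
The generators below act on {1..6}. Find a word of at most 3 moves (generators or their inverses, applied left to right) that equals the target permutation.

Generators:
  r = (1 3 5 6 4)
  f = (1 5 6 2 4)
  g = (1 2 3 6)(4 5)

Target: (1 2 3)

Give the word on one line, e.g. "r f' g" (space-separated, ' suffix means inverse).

r g f

  after r: (1 3 5 6 4)
  after g: (1 6 5)(2 3 4)
  after f: (1 2 3)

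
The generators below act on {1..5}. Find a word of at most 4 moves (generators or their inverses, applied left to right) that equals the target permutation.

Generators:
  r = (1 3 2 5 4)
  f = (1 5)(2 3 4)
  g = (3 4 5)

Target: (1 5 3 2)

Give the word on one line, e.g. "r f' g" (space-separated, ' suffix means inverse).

g f' r g

  after g: (3 4 5)
  after f': (1 5 2 4)
  after r: (1 4 3 2)
  after g: (1 5 3 2)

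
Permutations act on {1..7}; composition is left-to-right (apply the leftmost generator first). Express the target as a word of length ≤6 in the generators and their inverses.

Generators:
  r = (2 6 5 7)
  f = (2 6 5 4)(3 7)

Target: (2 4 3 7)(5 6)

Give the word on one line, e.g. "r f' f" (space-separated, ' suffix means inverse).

  after f': (2 4 5 6)(3 7)
  after f': (2 5)(4 6)
  after r': (2 6 4)(5 7)
  after r': (4 7 6)
  after f': (2 4 3 7)(5 6)

f' f' r' r' f'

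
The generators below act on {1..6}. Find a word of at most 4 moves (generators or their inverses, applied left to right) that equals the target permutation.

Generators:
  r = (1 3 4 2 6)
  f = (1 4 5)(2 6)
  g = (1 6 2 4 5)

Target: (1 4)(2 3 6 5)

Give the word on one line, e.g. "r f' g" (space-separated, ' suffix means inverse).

r g' r

  after r: (1 3 4 2 6)
  after g': (1 3 2)(4 6 5)
  after r: (1 4)(2 3 6 5)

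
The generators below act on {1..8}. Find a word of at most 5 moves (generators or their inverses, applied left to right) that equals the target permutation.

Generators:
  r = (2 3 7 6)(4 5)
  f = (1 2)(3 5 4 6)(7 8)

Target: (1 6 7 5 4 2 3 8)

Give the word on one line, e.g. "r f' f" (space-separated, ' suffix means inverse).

  after f: (1 2)(3 5 4 6)(7 8)
  after r: (1 3 4 2)(6 7 8)
  after f: (1 5 4)(3 6 8)
  after r': (1 4)(2 6 8)(3 7)
  after f: (1 6 7 5 4 2 3 8)

f r f r' f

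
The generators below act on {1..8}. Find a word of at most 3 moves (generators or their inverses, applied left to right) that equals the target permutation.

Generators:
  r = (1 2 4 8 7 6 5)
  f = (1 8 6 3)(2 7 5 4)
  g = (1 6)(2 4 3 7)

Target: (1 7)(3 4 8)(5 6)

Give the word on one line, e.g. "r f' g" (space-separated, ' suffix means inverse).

r g'

  after r: (1 2 4 8 7 6 5)
  after g': (1 7)(3 4 8)(5 6)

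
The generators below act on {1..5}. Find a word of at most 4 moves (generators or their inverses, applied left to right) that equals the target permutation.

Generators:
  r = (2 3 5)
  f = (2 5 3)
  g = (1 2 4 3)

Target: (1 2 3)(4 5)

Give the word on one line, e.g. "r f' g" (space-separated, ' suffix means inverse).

  after r: (2 3 5)
  after f': (2 5 3)
  after g': (1 3)(2 5 4)
  after r': (1 2 3)(4 5)

r f' g' r'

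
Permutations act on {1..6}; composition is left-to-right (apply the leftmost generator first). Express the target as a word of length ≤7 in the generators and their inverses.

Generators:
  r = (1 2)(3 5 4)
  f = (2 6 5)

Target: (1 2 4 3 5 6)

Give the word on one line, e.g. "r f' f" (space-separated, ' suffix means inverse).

  after f': (2 5 6)
  after r: (1 2 4 3 5 6)
  after f: (1 6)(2 4 3)
  after f: (1 5 2 4 3 6)
  after f: (1 2 4 3 5 6)

f' r f f f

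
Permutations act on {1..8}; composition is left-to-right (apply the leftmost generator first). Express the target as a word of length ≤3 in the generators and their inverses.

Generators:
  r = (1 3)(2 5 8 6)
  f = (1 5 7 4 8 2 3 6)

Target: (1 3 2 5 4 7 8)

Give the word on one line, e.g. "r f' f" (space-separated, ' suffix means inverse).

  after f: (1 5 7 4 8 2 3 6)
  after r': (1 2)(3 8 6)(4 5 7)
  after f: (1 3 2 5 4 7 8)

f r' f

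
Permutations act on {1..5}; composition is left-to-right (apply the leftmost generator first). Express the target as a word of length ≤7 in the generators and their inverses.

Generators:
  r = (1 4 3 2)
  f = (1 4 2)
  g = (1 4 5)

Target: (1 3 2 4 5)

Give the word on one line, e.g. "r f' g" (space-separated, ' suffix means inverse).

  after g: (1 4 5)
  after r': (2 3 4 5)
  after f: (1 4 5)(2 3)
  after r: (1 3)(4 5)
  after f': (1 3 2 4 5)

g r' f r f'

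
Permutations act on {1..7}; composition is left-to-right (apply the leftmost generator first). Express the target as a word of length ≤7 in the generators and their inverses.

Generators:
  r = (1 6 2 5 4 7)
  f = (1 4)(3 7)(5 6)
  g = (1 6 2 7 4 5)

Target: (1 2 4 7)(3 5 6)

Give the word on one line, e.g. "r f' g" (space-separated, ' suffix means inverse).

f' r' f g f'

  after f': (1 4)(3 7)(5 6)
  after r': (1 5)(2 6)(3 4 7)
  after f: (1 6 2 5 4 3)
  after g: (1 2)(3 6 7 4)
  after f': (1 2 4 7)(3 5 6)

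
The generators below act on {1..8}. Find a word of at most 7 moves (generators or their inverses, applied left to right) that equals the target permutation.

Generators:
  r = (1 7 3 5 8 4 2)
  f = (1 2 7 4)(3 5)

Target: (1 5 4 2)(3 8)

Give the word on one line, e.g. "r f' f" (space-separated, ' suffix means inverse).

  after f: (1 2 7 4)(3 5)
  after r': (1 4 2)(5 7 8)
  after r': (1 8 3 7 5)
  after f: (1 8 5 2 7 3 4)
  after r': (1 5 4 2)(3 8)

f r' r' f r'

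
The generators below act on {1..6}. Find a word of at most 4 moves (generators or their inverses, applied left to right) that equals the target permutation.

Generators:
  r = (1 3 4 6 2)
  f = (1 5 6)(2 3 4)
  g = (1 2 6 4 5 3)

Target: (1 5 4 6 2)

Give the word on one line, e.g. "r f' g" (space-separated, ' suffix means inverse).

  after f: (1 5 6)(2 3 4)
  after r': (1 5 4 6 2)

f r'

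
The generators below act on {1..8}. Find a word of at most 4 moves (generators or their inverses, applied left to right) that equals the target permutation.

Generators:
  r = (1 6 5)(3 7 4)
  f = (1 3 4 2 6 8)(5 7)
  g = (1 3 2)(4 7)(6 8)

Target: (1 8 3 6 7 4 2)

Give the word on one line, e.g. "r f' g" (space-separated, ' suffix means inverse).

  after f': (1 8 6 2 4 3)(5 7)
  after f': (1 6 4)(2 3 8)
  after g': (1 8 3 6 7 4 2)

f' f' g'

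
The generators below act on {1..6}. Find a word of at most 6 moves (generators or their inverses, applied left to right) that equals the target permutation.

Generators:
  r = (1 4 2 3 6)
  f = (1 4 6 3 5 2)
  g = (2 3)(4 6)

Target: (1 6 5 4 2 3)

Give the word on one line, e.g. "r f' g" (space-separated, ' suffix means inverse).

  after g: (2 3)(4 6)
  after r: (1 4)(2 6)
  after f': (2 4)(3 6 5)
  after r: (1 4 3)(5 6)
  after g: (1 6 5 4 2 3)

g r f' r g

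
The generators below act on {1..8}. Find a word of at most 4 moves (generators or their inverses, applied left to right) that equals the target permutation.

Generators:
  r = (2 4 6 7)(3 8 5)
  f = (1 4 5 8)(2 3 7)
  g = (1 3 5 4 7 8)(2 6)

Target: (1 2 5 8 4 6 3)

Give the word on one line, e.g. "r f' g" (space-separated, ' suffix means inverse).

r' g f'

  after r': (2 7 6 4)(3 5 8)
  after g: (1 3 4 6 7 2 8 5)
  after f': (1 2 5 8 4 6 3)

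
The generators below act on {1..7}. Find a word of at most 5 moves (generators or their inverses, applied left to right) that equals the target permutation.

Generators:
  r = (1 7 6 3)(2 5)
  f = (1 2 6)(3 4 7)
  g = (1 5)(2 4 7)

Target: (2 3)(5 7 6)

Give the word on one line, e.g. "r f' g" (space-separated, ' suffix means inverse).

  after g': (1 5)(2 7 4)
  after f': (1 5 6 2 4)(3 7)
  after r: (1 2 4 7)(3 6 5)
  after f': (2 3)(5 7 6)

g' f' r f'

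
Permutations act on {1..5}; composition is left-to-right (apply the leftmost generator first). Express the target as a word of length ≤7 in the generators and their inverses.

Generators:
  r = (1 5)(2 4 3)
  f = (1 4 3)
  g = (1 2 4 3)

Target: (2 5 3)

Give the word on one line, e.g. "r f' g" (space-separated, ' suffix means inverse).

  after g': (1 3 4 2)
  after r: (1 2 5)
  after g': (2 5 3 4)
  after f': (1 3)(2 5 4)
  after g: (2 5 3)

g' r g' f' g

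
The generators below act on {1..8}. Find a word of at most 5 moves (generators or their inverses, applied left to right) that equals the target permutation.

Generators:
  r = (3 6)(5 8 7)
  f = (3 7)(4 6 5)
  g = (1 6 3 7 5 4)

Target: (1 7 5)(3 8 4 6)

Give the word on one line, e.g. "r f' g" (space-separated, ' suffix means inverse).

g r' g

  after g: (1 6 3 7 5 4)
  after r': (1 3 8 5 4)
  after g: (1 7 5)(3 8 4 6)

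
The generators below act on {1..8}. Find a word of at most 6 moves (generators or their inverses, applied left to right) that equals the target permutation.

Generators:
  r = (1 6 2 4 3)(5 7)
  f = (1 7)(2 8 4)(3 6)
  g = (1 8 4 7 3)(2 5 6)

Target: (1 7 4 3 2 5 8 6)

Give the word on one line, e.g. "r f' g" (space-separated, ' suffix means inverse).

f g r' g

  after f: (1 7)(2 8 4)(3 6)
  after g: (1 3 2 4 5 6)(7 8)
  after r': (1 4 7 8 5)(3 6)
  after g: (1 7 4 3 2 5 8 6)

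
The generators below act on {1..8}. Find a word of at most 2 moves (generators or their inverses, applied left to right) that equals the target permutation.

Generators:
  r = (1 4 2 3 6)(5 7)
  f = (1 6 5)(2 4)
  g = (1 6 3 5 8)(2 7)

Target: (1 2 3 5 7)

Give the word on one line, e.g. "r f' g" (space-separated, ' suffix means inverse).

  after r: (1 4 2 3 6)(5 7)
  after f: (1 2 3 5 7)

r f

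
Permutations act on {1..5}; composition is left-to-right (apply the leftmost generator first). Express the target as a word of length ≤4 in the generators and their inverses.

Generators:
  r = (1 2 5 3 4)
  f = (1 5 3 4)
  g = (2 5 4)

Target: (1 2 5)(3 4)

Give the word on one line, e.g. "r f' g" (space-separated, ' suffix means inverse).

f' g

  after f': (1 4 3 5)
  after g: (1 2 5)(3 4)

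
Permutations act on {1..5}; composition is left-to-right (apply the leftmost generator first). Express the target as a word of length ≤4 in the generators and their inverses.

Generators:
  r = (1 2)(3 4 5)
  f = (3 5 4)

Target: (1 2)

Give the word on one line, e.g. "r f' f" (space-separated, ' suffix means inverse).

  after f: (3 5 4)
  after f: (3 4 5)
  after r': (1 2)

f f r'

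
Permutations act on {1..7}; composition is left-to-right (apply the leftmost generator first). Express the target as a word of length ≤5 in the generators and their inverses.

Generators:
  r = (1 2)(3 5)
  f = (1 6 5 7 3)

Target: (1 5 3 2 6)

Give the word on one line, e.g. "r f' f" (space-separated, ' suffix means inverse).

r' f' r f' r

  after r': (1 2)(3 5)
  after f': (1 2 3 6)(5 7)
  after r: (2 5 7 3 6)
  after f': (1 3)(2 6)
  after r: (1 5 3 2 6)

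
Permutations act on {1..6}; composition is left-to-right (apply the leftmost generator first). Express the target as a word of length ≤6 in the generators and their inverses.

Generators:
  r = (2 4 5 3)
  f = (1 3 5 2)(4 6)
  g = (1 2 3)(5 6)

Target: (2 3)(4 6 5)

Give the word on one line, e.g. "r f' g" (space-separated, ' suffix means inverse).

f' g g r

  after f': (1 2 5 3)(4 6)
  after g: (1 3 2 6 4 5)
  after g: (2 5)(4 6)
  after r: (2 3)(4 6 5)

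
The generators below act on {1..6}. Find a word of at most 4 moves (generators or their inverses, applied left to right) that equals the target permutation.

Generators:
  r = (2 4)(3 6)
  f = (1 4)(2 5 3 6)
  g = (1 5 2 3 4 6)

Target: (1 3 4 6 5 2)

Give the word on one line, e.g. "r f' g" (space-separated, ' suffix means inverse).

  after f: (1 4)(2 5 3 6)
  after g': (1 3 4 6 5 2)

f g'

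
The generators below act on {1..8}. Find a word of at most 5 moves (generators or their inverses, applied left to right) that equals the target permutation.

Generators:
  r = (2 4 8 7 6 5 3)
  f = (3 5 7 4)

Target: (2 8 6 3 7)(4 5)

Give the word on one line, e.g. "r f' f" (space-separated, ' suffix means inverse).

  after f': (3 4 7 5)
  after r: (2 4 6 5)(3 8 7)
  after r: (2 8 6 3 7)(4 5)

f' r r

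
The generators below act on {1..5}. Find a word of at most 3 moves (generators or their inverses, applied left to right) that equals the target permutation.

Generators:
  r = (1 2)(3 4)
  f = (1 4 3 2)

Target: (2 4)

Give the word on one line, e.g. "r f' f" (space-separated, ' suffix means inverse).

  after f': (1 2 3 4)
  after r': (2 4)

f' r'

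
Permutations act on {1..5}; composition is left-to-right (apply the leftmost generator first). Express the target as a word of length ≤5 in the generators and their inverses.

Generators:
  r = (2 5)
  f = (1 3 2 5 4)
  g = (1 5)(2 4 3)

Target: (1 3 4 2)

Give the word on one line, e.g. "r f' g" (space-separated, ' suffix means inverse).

g' g' g' r g'

  after g': (1 5)(2 3 4)
  after g': (2 4 3)
  after g': (1 5)
  after r: (1 2 5)
  after g': (1 3 4 2)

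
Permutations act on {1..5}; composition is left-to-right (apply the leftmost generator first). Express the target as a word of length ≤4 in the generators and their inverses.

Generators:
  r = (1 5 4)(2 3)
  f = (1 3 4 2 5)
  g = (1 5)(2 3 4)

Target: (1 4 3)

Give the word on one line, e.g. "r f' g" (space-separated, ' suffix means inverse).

  after g: (1 5)(2 3 4)
  after r: (1 4 3)

g r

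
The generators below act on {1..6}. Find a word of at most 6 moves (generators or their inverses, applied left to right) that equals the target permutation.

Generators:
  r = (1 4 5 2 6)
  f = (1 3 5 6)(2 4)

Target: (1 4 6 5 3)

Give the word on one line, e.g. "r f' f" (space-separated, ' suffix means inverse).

  after f: (1 3 5 6)(2 4)
  after r: (1 3 2 5)(4 6)
  after f: (1 5 3 4)(2 6)
  after r': (1 4 6 5 3)

f r f r'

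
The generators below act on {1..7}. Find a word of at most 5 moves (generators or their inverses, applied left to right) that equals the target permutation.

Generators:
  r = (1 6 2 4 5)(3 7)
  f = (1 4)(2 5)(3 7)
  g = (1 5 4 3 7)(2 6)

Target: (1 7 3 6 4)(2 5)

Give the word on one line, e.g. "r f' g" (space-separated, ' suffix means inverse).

f' g r

  after f': (1 4)(2 5)(3 7)
  after g: (1 3)(2 4 5 6)
  after r: (1 7 3 6 4)(2 5)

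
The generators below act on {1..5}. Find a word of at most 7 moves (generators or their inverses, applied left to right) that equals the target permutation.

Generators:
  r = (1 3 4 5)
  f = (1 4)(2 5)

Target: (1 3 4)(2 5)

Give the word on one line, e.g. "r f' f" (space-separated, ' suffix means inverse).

r f r f' r

  after r: (1 3 4 5)
  after f: (1 3)(2 5 4)
  after r: (1 4 2)
  after f': (2 4 5)
  after r: (1 3 4)(2 5)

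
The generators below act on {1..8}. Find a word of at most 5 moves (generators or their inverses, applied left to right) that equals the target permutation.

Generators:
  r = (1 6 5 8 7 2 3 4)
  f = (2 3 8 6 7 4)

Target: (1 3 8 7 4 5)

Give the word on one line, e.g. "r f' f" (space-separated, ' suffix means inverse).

  after f': (2 4 7 6 8 3)
  after r': (1 4 8 2 3 7)(5 6)
  after r': (1 3 8 7 4 5)

f' r' r'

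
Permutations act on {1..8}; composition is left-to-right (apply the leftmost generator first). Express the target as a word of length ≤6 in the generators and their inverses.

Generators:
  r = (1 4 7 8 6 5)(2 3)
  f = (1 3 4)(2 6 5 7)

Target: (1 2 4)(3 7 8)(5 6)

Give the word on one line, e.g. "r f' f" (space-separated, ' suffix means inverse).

  after f': (1 4 3)(2 7 5 6)
  after r': (2 4)(3 5 8 7 6)
  after r': (1 5 7 8 4 3 6 2)
  after f: (1 7 8)(2 3 5)
  after f: (1 2 4)(3 7 8)(5 6)

f' r' r' f f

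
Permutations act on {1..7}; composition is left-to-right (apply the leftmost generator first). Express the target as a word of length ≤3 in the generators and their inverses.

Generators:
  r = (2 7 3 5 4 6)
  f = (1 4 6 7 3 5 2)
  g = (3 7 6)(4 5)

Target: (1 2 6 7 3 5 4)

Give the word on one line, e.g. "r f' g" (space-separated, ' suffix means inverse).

g' r f'

  after g': (3 6 7)(4 5)
  after r: (2 7 5 6 3)
  after f': (1 2 6 7 3 5 4)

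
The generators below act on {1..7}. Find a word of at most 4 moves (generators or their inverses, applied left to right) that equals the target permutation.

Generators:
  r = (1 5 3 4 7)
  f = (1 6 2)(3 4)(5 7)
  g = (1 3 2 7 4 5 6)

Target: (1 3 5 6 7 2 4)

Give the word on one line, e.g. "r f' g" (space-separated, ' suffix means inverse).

r g' f

  after r: (1 5 3 4 7)
  after g': (1 4 2 3 7 6 5)
  after f: (1 3 5 6 7 2 4)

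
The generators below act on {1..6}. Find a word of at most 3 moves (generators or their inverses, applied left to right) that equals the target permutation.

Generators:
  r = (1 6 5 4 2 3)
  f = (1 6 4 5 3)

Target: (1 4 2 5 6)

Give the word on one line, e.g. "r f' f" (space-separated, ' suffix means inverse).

  after r': (1 3 2 4 5 6)
  after f': (1 5)(2 6 3)
  after r: (1 4 2 5 6)

r' f' r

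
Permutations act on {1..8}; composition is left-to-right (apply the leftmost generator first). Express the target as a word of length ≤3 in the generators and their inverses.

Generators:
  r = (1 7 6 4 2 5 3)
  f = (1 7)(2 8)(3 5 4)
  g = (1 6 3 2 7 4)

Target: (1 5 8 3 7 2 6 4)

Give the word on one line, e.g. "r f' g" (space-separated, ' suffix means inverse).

  after r': (1 3 5 2 4 6 7)
  after f: (1 5 8 2 3 4 6)
  after g': (1 5 8 3 7 2 6 4)

r' f g'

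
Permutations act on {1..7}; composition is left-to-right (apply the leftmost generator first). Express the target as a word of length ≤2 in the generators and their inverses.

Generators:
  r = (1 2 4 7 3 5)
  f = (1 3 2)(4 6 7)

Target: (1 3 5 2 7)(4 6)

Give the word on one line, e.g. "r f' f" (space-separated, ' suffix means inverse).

r f'

  after r: (1 2 4 7 3 5)
  after f': (1 3 5 2 7)(4 6)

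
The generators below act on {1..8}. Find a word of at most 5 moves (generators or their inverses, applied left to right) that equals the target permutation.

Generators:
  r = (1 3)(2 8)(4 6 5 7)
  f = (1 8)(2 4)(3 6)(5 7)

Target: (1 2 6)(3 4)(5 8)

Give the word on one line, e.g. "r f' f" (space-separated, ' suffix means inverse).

r' f' r' f

  after r': (1 3)(2 8)(4 7 5 6)
  after f': (1 6 2)(3 8 4 5)
  after r': (1 4 6 8 7 5)(2 3)
  after f: (1 2 6)(3 4)(5 8)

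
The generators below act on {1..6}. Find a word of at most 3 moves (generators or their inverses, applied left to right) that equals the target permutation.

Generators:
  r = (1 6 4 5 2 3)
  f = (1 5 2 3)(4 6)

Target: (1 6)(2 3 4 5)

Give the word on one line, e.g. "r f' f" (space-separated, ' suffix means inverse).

r r f'

  after r: (1 6 4 5 2 3)
  after r: (1 4 2)(3 6 5)
  after f': (1 6)(2 3 4 5)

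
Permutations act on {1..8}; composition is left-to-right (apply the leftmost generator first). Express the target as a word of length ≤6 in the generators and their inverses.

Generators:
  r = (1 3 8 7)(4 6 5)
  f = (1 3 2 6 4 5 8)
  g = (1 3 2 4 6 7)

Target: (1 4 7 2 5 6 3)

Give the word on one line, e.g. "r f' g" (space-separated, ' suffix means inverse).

  after g': (1 7 6 4 2 3)
  after g': (1 6 2)(3 7 4)
  after r': (1 4)(2 7 5 6)(3 8)
  after r': (1 5 4 7 6 2 8)
  after f': (1 4 7 2 5 6 3)

g' g' r' r' f'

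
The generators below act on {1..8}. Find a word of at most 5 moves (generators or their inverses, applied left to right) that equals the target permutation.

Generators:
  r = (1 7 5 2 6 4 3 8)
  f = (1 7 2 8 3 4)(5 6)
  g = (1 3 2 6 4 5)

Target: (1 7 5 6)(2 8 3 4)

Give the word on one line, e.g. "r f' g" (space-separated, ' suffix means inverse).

f' g f g' f'

  after f': (1 4 3 8 2 7)(5 6)
  after g: (1 5 4 2 7 3 8 6)
  after f: (1 6 7 4 8 5)
  after g': (1 2 3)(4 8)(6 7)
  after f': (1 7 5 6)(2 8 3 4)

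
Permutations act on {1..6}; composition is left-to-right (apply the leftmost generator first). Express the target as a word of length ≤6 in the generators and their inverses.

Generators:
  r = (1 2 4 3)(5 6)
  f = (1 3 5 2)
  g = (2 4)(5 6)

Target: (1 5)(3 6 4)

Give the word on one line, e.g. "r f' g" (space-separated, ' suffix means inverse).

f' r' f g' f

  after f': (1 2 5 3)
  after r': (2 6 5 4)
  after f: (1 3 5 4)(2 6)
  after g': (1 3 6 4)(2 5)
  after f: (1 5)(3 6 4)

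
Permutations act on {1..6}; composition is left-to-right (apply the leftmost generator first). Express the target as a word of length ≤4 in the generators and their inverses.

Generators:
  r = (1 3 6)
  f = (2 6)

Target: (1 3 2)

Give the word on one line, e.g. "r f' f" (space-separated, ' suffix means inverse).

  after f: (2 6)
  after r: (1 3 6 2)
  after f: (1 3 2)

f r f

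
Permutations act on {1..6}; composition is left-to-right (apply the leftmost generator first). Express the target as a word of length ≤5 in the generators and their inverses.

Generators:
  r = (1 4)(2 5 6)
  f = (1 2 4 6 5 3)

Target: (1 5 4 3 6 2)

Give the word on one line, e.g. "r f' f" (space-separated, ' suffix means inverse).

  after r': (1 4)(2 6 5)
  after f': (1 2 4 3 5)
  after r: (1 5 4 3 6 2)

r' f' r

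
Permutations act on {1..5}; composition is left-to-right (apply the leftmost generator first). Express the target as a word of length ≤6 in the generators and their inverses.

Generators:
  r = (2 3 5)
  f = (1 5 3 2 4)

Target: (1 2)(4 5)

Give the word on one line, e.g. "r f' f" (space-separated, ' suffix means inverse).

f r r f

  after f: (1 5 3 2 4)
  after r: (1 2 4)
  after r: (1 3 5 2 4)
  after f: (1 2)(4 5)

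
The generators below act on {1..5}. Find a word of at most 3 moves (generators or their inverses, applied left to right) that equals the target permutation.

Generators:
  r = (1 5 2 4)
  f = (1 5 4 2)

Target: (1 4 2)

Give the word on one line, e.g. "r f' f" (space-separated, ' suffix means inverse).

f' r

  after f': (1 2 4 5)
  after r: (1 4 2)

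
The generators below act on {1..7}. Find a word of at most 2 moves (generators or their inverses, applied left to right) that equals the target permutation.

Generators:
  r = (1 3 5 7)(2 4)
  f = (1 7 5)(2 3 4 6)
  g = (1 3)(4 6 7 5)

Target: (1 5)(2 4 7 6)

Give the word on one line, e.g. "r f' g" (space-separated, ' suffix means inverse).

  after g': (1 3)(4 5 7 6)
  after r: (1 5)(2 4 7 6)

g' r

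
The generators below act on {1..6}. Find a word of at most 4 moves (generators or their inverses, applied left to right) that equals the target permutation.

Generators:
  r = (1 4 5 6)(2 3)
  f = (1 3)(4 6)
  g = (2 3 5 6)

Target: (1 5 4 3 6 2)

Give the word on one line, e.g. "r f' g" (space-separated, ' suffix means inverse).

  after r: (1 4 5 6)(2 3)
  after f': (1 6 3 2)(4 5)
  after g': (1 5 4 3 6 2)

r f' g'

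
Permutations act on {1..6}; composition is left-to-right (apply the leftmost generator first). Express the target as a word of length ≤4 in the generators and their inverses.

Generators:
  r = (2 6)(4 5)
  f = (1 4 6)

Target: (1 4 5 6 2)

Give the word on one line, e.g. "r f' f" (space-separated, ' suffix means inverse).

r f

  after r: (2 6)(4 5)
  after f: (1 4 5 6 2)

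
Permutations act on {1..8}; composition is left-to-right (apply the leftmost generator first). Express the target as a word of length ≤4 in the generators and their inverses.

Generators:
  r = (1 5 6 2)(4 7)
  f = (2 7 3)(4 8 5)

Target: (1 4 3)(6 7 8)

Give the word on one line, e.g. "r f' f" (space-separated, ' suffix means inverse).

  after r': (1 2 6 5)(4 7)
  after f: (1 7 8 5)(2 6 4 3)
  after r: (1 4 3)(6 7 8)

r' f r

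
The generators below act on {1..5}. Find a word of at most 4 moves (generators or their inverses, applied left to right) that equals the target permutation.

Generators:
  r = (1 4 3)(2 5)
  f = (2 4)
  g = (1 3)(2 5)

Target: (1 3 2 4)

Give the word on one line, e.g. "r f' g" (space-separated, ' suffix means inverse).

  after r: (1 4 3)(2 5)
  after r: (1 3 4)
  after f': (1 3 2 4)

r r f'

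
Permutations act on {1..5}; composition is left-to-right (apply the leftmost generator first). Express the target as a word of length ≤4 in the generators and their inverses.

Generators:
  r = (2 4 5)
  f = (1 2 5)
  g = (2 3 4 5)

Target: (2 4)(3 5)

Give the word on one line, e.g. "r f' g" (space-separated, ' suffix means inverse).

  after g: (2 3 4 5)
  after g: (2 4)(3 5)

g g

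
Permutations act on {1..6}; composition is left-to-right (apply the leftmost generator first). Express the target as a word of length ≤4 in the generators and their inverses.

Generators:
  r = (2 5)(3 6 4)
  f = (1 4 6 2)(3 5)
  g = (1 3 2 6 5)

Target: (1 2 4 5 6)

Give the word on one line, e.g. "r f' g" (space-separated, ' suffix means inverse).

r' g' r

  after r': (2 5)(3 4 6)
  after g': (1 5 3 4 2 6)
  after r: (1 2 4 5 6)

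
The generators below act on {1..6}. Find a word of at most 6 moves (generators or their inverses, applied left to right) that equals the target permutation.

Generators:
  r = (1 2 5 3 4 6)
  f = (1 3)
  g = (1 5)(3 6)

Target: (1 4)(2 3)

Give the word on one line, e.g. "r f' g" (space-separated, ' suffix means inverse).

f' r f' g f

  after f': (1 3)
  after r: (1 4 6)(2 5 3)
  after f': (1 4 6 3 2 5)
  after g: (1 4 3 2)
  after f: (1 4)(2 3)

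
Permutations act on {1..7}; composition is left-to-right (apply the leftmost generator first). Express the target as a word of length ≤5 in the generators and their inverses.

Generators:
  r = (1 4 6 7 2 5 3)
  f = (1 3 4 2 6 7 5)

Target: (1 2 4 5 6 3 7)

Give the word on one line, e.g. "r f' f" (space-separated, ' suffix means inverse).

r' r' r'

  after r': (1 3 5 2 7 6 4)
  after r': (1 5 7 4 3 2 6)
  after r': (1 2 4 5 6 3 7)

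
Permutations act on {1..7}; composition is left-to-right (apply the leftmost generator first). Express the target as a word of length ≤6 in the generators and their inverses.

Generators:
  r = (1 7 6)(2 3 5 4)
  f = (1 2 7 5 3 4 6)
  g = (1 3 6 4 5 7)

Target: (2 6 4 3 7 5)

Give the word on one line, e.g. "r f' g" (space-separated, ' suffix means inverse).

g f' g g

  after g: (1 3 6 4 5 7)
  after f': (1 5 2)(3 4 7 6)
  after g: (1 7 4)(2 3 5)
  after g: (2 6 4 3 7 5)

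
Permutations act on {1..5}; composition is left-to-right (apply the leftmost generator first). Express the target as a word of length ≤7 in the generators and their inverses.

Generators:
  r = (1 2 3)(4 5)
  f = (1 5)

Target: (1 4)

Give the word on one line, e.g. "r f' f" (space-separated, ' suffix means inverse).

f' r' r' r' f

  after f': (1 5)
  after r': (1 4 5 3 2)
  after r': (1 5 2 3)
  after r': (1 4 5)
  after f: (1 4)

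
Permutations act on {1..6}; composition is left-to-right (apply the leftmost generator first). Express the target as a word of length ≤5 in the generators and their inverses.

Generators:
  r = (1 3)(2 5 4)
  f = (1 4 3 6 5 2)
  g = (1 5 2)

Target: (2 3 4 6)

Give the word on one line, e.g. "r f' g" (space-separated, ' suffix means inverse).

  after f: (1 4 3 6 5 2)
  after g': (1 4 3 6)
  after f: (1 3 5 2)(4 6)
  after r: (2 3 4 6)

f g' f r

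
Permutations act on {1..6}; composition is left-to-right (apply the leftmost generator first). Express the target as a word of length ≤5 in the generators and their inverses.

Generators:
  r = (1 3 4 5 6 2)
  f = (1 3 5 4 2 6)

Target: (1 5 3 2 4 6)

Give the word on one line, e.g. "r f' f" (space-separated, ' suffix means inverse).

r' f' f'

  after r': (1 2 6 5 4 3)
  after f': (1 4)(3 6)
  after f': (1 5 3 2 4 6)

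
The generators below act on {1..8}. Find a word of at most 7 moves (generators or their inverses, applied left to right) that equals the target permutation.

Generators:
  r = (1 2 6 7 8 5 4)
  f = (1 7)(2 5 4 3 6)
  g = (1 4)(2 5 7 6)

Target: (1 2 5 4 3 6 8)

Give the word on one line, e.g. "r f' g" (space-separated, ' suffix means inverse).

  after r: (1 2 6 7 8 5 4)
  after f': (1 6)(2 3 4 7 8)
  after g: (1 2 3)(4 6)(5 7 8)
  after f': (1 6 5)(2 4 3 7 8)
  after r': (1 2 5 4 3 6 8)

r f' g f' r'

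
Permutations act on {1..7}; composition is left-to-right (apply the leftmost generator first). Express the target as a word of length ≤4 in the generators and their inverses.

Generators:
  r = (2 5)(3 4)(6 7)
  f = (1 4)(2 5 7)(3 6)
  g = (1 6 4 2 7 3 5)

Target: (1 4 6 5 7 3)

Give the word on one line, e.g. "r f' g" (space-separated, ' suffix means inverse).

r f'

  after r: (2 5)(3 4)(6 7)
  after f': (1 4 6 5 7 3)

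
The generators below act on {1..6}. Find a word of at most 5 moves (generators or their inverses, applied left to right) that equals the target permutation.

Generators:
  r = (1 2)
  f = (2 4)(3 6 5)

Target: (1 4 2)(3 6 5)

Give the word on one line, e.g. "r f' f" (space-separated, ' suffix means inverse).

  after f: (2 4)(3 6 5)
  after f: (3 5 6)
  after r: (1 2)(3 5 6)
  after f': (1 4 2)(3 6 5)

f f r f'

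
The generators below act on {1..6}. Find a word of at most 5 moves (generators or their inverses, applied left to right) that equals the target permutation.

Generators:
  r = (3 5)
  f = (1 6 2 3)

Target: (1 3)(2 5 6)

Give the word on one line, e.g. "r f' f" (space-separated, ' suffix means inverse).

f' r' f f r

  after f': (1 3 2 6)
  after r': (1 5 3 2 6)
  after f: (1 5)
  after f: (1 5 6 2 3)
  after r: (1 3)(2 5 6)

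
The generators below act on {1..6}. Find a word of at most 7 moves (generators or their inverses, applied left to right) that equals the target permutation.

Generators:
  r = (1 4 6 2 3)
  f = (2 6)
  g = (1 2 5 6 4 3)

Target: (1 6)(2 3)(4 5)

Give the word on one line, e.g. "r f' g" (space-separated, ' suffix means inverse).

  after f: (2 6)
  after r: (1 4 6 3)
  after g': (1 6 4 5 2)
  after f: (1 2)(4 5 6)
  after r': (1 6)(2 3)(4 5)

f r g' f r'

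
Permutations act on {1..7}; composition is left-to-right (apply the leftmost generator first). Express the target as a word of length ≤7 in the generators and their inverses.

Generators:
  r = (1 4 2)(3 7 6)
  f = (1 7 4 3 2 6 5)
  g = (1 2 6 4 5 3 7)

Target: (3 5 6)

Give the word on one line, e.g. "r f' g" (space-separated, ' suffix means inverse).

f r f' r' r'

  after f: (1 7 4 3 2 6 5)
  after r: (1 6 5 4 7 2 3)
  after f': (1 2 4)(3 5 7)
  after r': (1 4 2)(3 5)(6 7)
  after r': (3 5 6)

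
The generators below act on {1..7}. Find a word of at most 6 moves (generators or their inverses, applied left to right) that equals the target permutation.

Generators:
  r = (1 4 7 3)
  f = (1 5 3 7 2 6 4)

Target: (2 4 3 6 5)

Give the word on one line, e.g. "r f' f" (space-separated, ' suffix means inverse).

r' f r' f

  after r': (1 3 7 4)
  after f: (1 7)(2 6 4 5 3)
  after r': (1 4 5 7 3 2 6)
  after f: (2 4 3 6 5)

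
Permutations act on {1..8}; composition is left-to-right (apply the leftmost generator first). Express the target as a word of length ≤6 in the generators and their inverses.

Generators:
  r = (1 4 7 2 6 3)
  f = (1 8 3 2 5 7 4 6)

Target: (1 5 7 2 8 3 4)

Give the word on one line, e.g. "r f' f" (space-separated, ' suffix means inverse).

r' r' r' f

  after r': (1 3 6 2 7 4)
  after r': (1 6 7)(2 4 3)
  after r': (1 2)(3 7)(4 6)
  after f: (1 5 7 2 8 3 4)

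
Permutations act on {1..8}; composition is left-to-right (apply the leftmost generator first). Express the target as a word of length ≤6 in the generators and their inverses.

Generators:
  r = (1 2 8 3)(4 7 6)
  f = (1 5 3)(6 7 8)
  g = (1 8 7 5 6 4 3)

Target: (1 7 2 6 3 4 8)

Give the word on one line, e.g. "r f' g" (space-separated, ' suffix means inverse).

  after g': (1 3 4 6 5 7 8)
  after r: (2 8)(3 7)(5 6)
  after f: (1 5 7)(2 6 3 8)
  after r: (1 5 6)(2 4 7)
  after g': (1 7 2 6 3 4 8)

g' r f r g'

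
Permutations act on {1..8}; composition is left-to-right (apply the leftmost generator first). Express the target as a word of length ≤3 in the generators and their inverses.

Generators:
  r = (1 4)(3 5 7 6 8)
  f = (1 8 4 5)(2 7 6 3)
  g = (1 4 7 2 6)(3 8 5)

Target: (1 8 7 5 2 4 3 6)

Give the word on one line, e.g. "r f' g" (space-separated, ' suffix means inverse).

r f g'

  after r: (1 4)(3 5 7 6 8)
  after f: (1 5 6 4 8 2 7 3)
  after g': (1 8 7 5 2 4 3 6)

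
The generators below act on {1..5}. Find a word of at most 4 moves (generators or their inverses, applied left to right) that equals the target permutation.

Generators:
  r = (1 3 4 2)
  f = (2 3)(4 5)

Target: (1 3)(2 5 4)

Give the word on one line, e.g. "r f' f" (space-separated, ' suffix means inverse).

r' f'

  after r': (1 2 4 3)
  after f': (1 3)(2 5 4)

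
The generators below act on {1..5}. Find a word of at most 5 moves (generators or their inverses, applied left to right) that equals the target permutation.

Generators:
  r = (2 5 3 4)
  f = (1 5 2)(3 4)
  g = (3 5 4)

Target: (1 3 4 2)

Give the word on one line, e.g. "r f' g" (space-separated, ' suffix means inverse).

g' f g'

  after g': (3 4 5)
  after f: (1 5 4 2)
  after g': (1 3 4 2)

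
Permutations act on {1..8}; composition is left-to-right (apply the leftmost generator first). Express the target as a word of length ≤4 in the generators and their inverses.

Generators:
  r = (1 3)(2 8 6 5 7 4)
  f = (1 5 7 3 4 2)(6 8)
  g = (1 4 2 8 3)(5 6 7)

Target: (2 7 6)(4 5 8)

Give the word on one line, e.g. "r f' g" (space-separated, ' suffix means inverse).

  after r': (1 3)(2 4 7 5 6 8)
  after r': (2 7 6)(4 5 8)

r' r'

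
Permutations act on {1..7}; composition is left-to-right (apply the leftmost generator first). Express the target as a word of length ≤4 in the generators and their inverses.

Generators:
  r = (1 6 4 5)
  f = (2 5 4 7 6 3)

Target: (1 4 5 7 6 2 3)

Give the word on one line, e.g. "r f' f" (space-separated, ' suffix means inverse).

r r f' r'

  after r: (1 6 4 5)
  after r: (1 4)(5 6)
  after f': (1 5 7 4)(2 3 6)
  after r': (1 4 5 7 6 2 3)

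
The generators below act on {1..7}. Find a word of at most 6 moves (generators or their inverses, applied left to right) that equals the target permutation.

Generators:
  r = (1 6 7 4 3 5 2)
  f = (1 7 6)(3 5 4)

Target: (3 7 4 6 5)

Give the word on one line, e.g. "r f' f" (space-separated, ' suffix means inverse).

  after r: (1 6 7 4 3 5 2)
  after f': (1 7 5 2 6)
  after r': (1 6 2)(3 4 7)
  after r': (3 7 4 6 5)

r f' r' r'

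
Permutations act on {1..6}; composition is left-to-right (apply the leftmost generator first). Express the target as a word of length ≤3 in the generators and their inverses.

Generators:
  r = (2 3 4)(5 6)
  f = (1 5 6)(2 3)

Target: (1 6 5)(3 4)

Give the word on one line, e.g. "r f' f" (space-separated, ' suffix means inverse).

r' f r

  after r': (2 4 3)(5 6)
  after f: (1 5)(2 4)
  after r: (1 6 5)(3 4)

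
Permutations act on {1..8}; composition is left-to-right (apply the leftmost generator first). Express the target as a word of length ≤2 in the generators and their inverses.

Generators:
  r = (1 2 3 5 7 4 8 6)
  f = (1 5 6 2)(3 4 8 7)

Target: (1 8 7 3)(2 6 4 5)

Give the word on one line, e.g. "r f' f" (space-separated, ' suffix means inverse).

  after r': (1 6 8 4 7 5 3 2)
  after r': (1 8 7 3)(2 6 4 5)

r' r'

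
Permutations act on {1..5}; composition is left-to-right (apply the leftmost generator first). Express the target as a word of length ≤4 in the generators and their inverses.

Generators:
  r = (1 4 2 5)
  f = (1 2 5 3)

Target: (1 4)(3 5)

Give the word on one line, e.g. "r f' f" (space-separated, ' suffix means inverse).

f r'

  after f: (1 2 5 3)
  after r': (1 4)(3 5)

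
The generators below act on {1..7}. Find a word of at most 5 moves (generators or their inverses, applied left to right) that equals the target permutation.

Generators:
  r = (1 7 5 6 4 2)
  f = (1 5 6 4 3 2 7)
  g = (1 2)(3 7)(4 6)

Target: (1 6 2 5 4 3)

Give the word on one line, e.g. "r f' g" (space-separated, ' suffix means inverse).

f g' g' r

  after f: (1 5 6 4 3 2 7)
  after g': (1 5 4 7 2 3)
  after g': (1 5 6 4 3 2 7)
  after r: (1 6 2 5 4 3)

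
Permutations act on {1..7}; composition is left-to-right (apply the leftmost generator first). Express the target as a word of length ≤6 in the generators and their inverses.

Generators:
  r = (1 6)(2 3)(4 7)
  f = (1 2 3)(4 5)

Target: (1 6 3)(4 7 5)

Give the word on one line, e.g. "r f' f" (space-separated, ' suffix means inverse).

  after r': (1 6)(2 3)(4 7)
  after f': (1 6 3)(4 7 5)
  after r: (2 3 6)(5 7)
  after r: (1 6 3)(4 7 5)

r' f' r r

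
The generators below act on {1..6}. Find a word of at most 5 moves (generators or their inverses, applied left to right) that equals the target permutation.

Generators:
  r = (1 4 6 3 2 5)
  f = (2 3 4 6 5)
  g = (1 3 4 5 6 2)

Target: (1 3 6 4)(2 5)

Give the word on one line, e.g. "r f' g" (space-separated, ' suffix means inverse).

  after f: (2 3 4 6 5)
  after g: (1 3 5)(2 4)
  after f: (1 4 3 2 6 5)
  after g': (1 3 6 4)(2 5)

f g f g'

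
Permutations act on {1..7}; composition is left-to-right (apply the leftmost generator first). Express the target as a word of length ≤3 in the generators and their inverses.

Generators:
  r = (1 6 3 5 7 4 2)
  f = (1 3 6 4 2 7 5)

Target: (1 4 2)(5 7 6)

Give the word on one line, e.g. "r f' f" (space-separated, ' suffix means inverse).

f r' f

  after f: (1 3 6 4 2 7 5)
  after r': (1 6 7 3)(2 5)
  after f: (1 4 2)(5 7 6)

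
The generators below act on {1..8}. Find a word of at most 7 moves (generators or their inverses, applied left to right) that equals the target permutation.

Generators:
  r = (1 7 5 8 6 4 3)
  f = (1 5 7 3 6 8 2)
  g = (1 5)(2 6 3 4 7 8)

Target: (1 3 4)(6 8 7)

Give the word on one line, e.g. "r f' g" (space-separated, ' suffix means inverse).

g g f r' f

  after g: (1 5)(2 6 3 4 7 8)
  after g: (2 3 7)(4 8 6)
  after f: (1 5 7)(2 6 4)
  after r': (1 7 3 4 2 8 5)
  after f: (1 3 4)(6 8 7)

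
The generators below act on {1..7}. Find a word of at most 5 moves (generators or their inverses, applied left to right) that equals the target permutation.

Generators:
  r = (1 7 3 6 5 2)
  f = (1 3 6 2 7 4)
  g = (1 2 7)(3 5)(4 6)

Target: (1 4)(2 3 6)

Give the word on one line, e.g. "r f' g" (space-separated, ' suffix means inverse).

  after g: (1 2 7)(3 5)(4 6)
  after g: (1 7 2)
  after f: (1 4)(2 3 6)

g g f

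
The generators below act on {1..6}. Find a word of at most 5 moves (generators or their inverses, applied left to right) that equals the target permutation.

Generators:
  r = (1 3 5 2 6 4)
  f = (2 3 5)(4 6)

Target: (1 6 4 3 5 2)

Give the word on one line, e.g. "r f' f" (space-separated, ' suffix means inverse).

r f' r

  after r: (1 3 5 2 6 4)
  after f': (1 2 4)
  after r: (1 6 4 3 5 2)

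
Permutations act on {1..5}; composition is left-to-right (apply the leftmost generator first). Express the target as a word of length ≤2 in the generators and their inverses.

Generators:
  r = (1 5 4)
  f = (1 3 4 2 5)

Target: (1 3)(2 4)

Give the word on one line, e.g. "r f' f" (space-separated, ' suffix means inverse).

  after f: (1 3 4 2 5)
  after r: (1 3)(2 4)

f r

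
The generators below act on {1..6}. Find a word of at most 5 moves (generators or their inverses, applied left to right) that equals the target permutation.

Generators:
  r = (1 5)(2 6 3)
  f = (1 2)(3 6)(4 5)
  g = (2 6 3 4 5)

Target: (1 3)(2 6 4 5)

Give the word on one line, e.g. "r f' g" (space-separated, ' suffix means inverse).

  after g: (2 6 3 4 5)
  after f: (1 2 3 5)
  after r: (1 6 3)
  after g: (1 3)(2 6 4 5)

g f r g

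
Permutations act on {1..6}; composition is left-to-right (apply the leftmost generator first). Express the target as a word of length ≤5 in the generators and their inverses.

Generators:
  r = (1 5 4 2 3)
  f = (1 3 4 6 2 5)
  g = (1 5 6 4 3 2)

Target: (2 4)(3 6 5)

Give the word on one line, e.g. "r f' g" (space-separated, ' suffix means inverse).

  after g: (1 5 6 4 3 2)
  after r: (1 4)(2 5 6)
  after g: (1 3 2 6)(4 5)
  after f': (2 4)(3 6 5)

g r g f'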